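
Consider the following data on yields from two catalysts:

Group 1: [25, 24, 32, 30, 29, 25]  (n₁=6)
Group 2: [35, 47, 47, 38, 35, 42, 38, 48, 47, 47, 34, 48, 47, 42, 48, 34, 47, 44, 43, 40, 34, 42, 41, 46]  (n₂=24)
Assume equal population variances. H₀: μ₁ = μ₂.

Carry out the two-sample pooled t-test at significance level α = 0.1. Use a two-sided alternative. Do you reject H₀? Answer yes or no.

reject H₀: yes

x̄₁=27.500, s₁=3.271, n₁=6
x̄₂=42.250, s₂=5.127, n₂=24
s_p² = [5·3.271² + 23·5.127²]/28 = 23.5000
SE = √(s_p²·(1/6+1/24)) = 2.2127
t = (27.500−42.250)/2.2127 = -6.6662
df = 28
p-value (two-sided) = 0.00000
At α=0.1: p < α → reject H₀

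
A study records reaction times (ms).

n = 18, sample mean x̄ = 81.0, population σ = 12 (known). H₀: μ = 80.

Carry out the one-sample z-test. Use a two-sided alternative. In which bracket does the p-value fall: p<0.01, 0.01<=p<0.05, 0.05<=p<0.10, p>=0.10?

SE = σ/√n = 12/√18 = 2.8284
z = (x̄−μ₀)/SE = (81.0−80)/2.8284 = 0.3536
p-value (two-sided) = 0.72367
→ bracket: p>=0.10

p-value bracket: p>=0.10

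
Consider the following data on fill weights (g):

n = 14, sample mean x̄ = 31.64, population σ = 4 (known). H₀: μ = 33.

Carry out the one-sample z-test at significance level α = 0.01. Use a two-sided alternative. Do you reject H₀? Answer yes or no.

reject H₀: no

SE = σ/√n = 4/√14 = 1.0690
z = (x̄−μ₀)/SE = (31.64−33)/1.0690 = -1.2722
p-value (two-sided) = 0.20332
At α=0.01: p ≥ α → fail to reject H₀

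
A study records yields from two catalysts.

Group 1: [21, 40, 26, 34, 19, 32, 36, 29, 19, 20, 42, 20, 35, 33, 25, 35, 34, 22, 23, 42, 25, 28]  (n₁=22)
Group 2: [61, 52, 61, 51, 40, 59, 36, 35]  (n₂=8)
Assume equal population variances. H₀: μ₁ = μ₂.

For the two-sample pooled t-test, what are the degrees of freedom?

df = n₁ + n₂ − 2 = 22 + 8 − 2 = 28

degrees of freedom = 28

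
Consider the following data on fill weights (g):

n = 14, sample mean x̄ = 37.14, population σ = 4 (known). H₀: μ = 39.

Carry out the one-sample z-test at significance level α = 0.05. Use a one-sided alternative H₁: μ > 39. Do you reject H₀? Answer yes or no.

reject H₀: no

SE = σ/√n = 4/√14 = 1.0690
z = (x̄−μ₀)/SE = (37.14−39)/1.0690 = -1.7399
p-value (one-sided, H₁ greater) = 0.95906
At α=0.05: p ≥ α → fail to reject H₀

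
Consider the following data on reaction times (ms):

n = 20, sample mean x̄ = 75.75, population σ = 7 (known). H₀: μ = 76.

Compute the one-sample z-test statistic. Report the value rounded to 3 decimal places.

SE = σ/√n = 7/√20 = 1.5652
z = (x̄−μ₀)/SE = (75.75−76)/1.5652 = -0.1597

test statistic = -0.160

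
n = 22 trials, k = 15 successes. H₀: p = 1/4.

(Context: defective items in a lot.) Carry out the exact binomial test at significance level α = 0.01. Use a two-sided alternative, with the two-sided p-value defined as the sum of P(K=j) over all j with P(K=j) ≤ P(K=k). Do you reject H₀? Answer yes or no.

Exact binomial: n=22, k=15, p₀=1/4=0.2500
P(X=j) = C(n,j)·p₀^j·(1−p₀)^(n−j); p = Σ P(X=j) over j with P(X=j) ≤ P(X=15)
p-value (two-sided) = 0.00002
At α=0.01: p < α → reject H₀

reject H₀: yes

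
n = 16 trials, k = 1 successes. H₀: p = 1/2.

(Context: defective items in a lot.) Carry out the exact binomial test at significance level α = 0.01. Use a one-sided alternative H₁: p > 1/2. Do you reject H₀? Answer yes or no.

reject H₀: no

Exact binomial: n=16, k=1, p₀=1/2=0.5000
P(X≥1) from Σ C(n,i)·p₀^i·(1−p₀)^(n−i)
p-value (one-sided, H₁ greater) = 0.99998
At α=0.01: p ≥ α → fail to reject H₀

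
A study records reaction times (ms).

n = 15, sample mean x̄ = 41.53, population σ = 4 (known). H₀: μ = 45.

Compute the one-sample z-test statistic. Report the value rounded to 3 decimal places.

SE = σ/√n = 4/√15 = 1.0328
z = (x̄−μ₀)/SE = (41.53−45)/1.0328 = -3.3598

test statistic = -3.360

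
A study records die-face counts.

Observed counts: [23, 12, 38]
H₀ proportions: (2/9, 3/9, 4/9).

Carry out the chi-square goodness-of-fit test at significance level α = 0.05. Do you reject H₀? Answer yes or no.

n = 73; E_i = n·p_i = [16.22, 24.33, 32.44]
χ² = (23−16.22)²/16.22 + (12−24.33)²/24.33 + (38−32.44)²/32.44 = 10.0342
df = 2
p-value (upper-tail) = 0.00662
At α=0.05: p < α → reject H₀

reject H₀: yes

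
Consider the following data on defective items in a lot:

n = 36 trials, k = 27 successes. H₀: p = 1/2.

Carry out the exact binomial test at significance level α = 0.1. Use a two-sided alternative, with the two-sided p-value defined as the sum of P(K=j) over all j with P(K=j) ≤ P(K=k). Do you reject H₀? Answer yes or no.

reject H₀: yes

Exact binomial: n=36, k=27, p₀=1/2=0.5000
P(X=j) = C(n,j)·p₀^j·(1−p₀)^(n−j); p = Σ P(X=j) over j with P(X=j) ≤ P(X=27)
p-value (two-sided) = 0.00393
At α=0.1: p < α → reject H₀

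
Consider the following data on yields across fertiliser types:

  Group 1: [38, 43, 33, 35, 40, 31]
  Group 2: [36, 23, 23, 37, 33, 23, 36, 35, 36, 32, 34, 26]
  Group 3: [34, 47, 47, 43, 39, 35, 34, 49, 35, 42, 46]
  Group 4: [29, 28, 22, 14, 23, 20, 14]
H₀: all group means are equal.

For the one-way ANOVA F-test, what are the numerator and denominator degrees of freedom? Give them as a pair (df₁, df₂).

degrees of freedom = [3, 32]

k = 4 groups, N = 36 total
df = (k−1, N−k) = (4−1, 36−4) = (3, 32)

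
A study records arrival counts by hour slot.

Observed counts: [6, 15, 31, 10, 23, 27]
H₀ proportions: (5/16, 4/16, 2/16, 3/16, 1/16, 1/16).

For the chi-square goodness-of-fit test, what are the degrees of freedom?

degrees of freedom = 5

df = k − 1 = 6 − 1 = 5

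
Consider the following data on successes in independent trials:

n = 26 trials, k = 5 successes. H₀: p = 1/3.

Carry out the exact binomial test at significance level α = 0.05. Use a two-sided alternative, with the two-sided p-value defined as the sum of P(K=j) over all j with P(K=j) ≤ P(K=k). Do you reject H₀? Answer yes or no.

reject H₀: no

Exact binomial: n=26, k=5, p₀=1/3=0.3333
P(X=j) = C(n,j)·p₀^j·(1−p₀)^(n−j); p = Σ P(X=j) over j with P(X=j) ≤ P(X=5)
p-value (two-sided) = 0.14831
At α=0.05: p ≥ α → fail to reject H₀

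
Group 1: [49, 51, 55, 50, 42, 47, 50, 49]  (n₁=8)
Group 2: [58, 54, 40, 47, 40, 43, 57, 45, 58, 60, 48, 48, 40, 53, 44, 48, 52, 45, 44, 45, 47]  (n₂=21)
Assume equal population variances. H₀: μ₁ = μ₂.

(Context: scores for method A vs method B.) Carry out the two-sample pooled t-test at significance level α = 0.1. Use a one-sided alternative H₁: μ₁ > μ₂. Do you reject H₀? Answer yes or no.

reject H₀: no

x̄₁=49.125, s₁=3.682, n₁=8
x̄₂=48.381, s₂=6.233, n₂=21
s_p² = [7·3.682² + 20·6.233²]/27 = 32.2899
SE = √(s_p²·(1/8+1/21)) = 2.3609
t = (49.125−48.381)/2.3609 = 0.3152
df = 27
p-value (one-sided, H₁ greater) = 0.37753
At α=0.1: p ≥ α → fail to reject H₀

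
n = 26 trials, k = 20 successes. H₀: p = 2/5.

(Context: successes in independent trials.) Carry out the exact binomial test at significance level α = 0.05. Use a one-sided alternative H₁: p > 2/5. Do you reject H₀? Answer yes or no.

reject H₀: yes

Exact binomial: n=26, k=20, p₀=2/5=0.4000
P(X≥20) from Σ C(n,i)·p₀^i·(1−p₀)^(n−i)
p-value (one-sided, H₁ greater) = 0.00014
At α=0.05: p < α → reject H₀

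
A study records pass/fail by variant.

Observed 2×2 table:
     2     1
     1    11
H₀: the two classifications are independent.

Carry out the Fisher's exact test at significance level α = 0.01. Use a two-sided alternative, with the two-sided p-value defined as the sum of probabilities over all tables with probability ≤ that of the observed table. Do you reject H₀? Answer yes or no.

reject H₀: no

Margins: r₁=3, r₂=12, c₁=3, c₂=12, n=15
p_obs = C(3,2)·C(12,1)/C(15,3); sum pmf over tables with pmf ≤ p_obs
p-value (two-sided) = 0.08132
At α=0.01: p ≥ α → fail to reject H₀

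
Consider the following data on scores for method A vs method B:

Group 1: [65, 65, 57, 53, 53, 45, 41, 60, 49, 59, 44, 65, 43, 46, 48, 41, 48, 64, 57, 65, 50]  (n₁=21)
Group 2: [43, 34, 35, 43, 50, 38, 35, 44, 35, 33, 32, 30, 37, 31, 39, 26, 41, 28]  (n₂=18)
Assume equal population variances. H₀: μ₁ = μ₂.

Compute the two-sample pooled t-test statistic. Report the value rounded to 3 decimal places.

x̄₁=53.238, s₁=8.573, n₁=21
x̄₂=36.333, s₂=6.193, n₂=18
s_p² = [20·8.573² + 17·6.193²]/37 = 57.3462
SE = √(s_p²·(1/21+1/18)) = 2.4324
t = (53.238−36.333)/2.4324 = 6.9498
df = 37

test statistic = 6.950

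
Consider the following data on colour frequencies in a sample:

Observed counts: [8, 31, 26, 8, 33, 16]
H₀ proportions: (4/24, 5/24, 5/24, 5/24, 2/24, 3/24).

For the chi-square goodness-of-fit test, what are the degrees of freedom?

df = k − 1 = 6 − 1 = 5

degrees of freedom = 5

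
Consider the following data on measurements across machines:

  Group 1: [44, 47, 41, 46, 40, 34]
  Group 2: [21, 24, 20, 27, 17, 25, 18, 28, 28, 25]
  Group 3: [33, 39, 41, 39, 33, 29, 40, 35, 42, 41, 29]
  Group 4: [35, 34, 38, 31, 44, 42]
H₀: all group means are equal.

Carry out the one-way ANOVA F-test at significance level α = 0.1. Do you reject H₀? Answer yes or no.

reject H₀: yes

Group means [42.00, 23.30, 36.45, 37.33], grand mean 33.636
SSB = Σnᵢ(x̄ᵢ−x̄)² = 1657.476; SSW = ΣΣ(x−x̄ᵢ)² = 620.161
MSB = 1657.476/3 = 552.4919; MSW = 620.161/29 = 21.3848
F = MSB/MSW = 25.8357
df = (3, 29)
p-value (upper-tail) = 0.00000
At α=0.1: p < α → reject H₀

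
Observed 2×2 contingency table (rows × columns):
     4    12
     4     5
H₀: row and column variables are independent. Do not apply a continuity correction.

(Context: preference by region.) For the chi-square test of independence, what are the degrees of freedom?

degrees of freedom = 1

df = (r−1)(c−1) = (2−1)·(2−1) = 1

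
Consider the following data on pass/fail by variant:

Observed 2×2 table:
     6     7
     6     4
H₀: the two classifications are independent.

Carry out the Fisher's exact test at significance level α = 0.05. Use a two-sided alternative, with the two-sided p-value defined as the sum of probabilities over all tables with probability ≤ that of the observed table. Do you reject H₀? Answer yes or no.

Margins: r₁=13, r₂=10, c₁=12, c₂=11, n=23
p_obs = C(13,6)·C(10,6)/C(23,12); sum pmf over tables with pmf ≤ p_obs
p-value (two-sided) = 0.68017
At α=0.05: p ≥ α → fail to reject H₀

reject H₀: no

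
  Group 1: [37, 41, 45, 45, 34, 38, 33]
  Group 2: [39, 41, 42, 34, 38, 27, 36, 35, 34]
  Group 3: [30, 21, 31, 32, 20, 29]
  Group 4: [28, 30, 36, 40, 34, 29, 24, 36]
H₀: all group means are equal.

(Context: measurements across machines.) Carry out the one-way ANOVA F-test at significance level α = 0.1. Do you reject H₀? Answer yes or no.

reject H₀: yes

Group means [39.00, 36.22, 27.17, 32.12], grand mean 33.967
SSB = Σnᵢ(x̄ᵢ−x̄)² = 527.703; SSW = ΣΣ(x−x̄ᵢ)² = 637.264
MSB = 527.703/3 = 175.9009; MSW = 637.264/26 = 24.5101
F = MSB/MSW = 7.1767
df = (3, 26)
p-value (upper-tail) = 0.00115
At α=0.1: p < α → reject H₀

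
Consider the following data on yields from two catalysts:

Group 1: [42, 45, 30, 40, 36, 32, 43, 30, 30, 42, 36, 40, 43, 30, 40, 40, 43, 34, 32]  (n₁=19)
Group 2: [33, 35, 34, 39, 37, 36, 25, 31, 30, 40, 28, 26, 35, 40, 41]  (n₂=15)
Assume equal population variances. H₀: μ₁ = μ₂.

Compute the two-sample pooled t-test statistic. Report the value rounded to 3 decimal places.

test statistic = 1.800

x̄₁=37.263, s₁=5.342, n₁=19
x̄₂=34.000, s₂=5.127, n₂=15
s_p² = [18·5.342² + 14·5.127²]/32 = 27.5526
SE = √(s_p²·(1/19+1/15)) = 1.8130
t = (37.263−34.000)/1.8130 = 1.7999
df = 32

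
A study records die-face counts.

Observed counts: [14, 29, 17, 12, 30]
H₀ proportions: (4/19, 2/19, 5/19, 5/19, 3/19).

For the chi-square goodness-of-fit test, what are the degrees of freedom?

degrees of freedom = 4

df = k − 1 = 5 − 1 = 4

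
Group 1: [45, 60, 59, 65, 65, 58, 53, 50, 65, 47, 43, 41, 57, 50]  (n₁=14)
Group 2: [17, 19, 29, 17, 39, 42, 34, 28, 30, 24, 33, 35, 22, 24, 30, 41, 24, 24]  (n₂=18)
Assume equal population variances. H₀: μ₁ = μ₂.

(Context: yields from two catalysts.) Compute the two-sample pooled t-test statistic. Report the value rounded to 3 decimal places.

test statistic = 9.000

x̄₁=54.143, s₁=8.328, n₁=14
x̄₂=28.444, s₂=7.763, n₂=18
s_p² = [13·8.328² + 17·7.763²]/30 = 64.2053
SE = √(s_p²·(1/14+1/18)) = 2.8554
t = (54.143−28.444)/2.8554 = 9.0001
df = 30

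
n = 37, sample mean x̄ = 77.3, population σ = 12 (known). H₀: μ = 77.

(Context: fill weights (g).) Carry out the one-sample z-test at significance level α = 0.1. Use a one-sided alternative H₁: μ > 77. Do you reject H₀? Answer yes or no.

reject H₀: no

SE = σ/√n = 12/√37 = 1.9728
z = (x̄−μ₀)/SE = (77.3−77)/1.9728 = 0.1521
p-value (one-sided, H₁ greater) = 0.43957
At α=0.1: p ≥ α → fail to reject H₀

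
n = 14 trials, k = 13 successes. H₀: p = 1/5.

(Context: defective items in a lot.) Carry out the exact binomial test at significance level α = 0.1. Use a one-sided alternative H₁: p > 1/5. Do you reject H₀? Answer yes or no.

reject H₀: yes

Exact binomial: n=14, k=13, p₀=1/5=0.2000
P(X≥13) from Σ C(n,i)·p₀^i·(1−p₀)^(n−i)
p-value (one-sided, H₁ greater) = 0.00000
At α=0.1: p < α → reject H₀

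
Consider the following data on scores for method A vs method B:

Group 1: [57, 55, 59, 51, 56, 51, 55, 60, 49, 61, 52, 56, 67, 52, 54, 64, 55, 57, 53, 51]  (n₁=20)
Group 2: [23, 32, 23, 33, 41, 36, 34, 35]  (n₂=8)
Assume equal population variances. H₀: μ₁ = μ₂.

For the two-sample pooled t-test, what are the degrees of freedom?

df = n₁ + n₂ − 2 = 20 + 8 − 2 = 26

degrees of freedom = 26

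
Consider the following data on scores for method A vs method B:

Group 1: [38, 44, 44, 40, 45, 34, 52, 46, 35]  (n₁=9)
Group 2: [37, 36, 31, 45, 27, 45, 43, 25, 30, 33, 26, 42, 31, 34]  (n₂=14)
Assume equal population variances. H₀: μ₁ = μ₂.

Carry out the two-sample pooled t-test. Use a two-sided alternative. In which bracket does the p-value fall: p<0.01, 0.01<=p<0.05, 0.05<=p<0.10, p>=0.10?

x̄₁=42.000, s₁=5.766, n₁=9
x̄₂=34.643, s₂=6.924, n₂=14
s_p² = [8·5.766² + 13·6.924²]/21 = 42.3435
SE = √(s_p²·(1/9+1/14)) = 2.7802
t = (42.000−34.643)/2.7802 = 2.6463
df = 21
p-value (two-sided) = 0.01510
→ bracket: 0.01<=p<0.05

p-value bracket: 0.01<=p<0.05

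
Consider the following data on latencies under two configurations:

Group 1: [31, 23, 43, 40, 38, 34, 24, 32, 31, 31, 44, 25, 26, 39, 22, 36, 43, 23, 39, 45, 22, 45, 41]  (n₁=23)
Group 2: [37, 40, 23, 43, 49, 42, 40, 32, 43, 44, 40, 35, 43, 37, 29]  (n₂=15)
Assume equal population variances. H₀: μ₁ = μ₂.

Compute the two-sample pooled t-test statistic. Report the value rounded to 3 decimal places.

x̄₁=33.783, s₁=8.157, n₁=23
x̄₂=38.467, s₂=6.599, n₂=15
s_p² = [22·8.157² + 14·6.599²]/36 = 57.6013
SE = √(s_p²·(1/23+1/15)) = 2.5188
t = (33.783−38.467)/2.5188 = -1.8596
df = 36

test statistic = -1.860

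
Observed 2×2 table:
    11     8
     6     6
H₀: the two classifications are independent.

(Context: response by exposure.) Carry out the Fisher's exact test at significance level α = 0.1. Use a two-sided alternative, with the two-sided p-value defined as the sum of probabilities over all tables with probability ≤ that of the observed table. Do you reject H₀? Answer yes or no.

Margins: r₁=19, r₂=12, c₁=17, c₂=14, n=31
p_obs = C(19,11)·C(12,6)/C(31,17); sum pmf over tables with pmf ≤ p_obs
p-value (two-sided) = 0.72410
At α=0.1: p ≥ α → fail to reject H₀

reject H₀: no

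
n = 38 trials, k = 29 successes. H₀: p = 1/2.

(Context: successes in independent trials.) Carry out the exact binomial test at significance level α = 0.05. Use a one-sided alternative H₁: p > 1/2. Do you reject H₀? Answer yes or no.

reject H₀: yes

Exact binomial: n=38, k=29, p₀=1/2=0.5000
P(X≥29) from Σ C(n,i)·p₀^i·(1−p₀)^(n−i)
p-value (one-sided, H₁ greater) = 0.00083
At α=0.05: p < α → reject H₀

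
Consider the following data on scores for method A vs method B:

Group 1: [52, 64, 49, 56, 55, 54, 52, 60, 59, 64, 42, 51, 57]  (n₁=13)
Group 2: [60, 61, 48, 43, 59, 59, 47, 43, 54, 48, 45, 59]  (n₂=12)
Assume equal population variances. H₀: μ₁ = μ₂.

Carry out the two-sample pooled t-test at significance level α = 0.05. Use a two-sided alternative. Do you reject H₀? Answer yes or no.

x̄₁=55.000, s₁=6.110, n₁=13
x̄₂=52.167, s₂=7.158, n₂=12
s_p² = [12·6.110² + 11·7.158²]/23 = 43.9855
SE = √(s_p²·(1/13+1/12)) = 2.6550
t = (55.000−52.167)/2.6550 = 1.0672
df = 23
p-value (two-sided) = 0.29697
At α=0.05: p ≥ α → fail to reject H₀

reject H₀: no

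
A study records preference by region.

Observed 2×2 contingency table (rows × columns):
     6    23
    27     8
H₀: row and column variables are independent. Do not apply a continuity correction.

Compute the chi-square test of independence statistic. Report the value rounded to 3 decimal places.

Row totals [29, 35], col totals [33, 31], n=64
χ² = (6−14.95)²/14.95 + (23−14.05)²/14.05 + (27−18.05)²/18.05 + (8−16.95)²/16.95 = 20.2371
df = 1

test statistic = 20.237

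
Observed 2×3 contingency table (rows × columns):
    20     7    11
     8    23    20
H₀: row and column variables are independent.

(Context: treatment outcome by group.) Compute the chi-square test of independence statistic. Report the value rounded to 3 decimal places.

test statistic = 14.704

Row totals [38, 51], col totals [28, 30, 31], n=89
χ² = (20−11.96)²/11.96 + (7−12.81)²/12.81 + (11−13.24)²/13.24 + (8−16.04)²/16.04 + (23−17.19)²/17.19 + (20−17.76)²/17.76 = 14.7039
df = 2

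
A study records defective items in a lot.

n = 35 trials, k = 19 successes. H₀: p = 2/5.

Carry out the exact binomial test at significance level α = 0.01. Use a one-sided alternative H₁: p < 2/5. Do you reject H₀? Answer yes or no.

Exact binomial: n=35, k=19, p₀=2/5=0.4000
P(X≤19) from Σ C(n,i)·p₀^i·(1−p₀)^(n−i)
p-value (one-sided, H₁ less) = 0.96995
At α=0.01: p ≥ α → fail to reject H₀

reject H₀: no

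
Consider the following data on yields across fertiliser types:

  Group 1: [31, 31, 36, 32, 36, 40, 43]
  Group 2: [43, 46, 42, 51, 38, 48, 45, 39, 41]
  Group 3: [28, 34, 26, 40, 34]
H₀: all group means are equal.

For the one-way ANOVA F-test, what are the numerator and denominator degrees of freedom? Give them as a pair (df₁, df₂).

degrees of freedom = [2, 18]

k = 3 groups, N = 21 total
df = (k−1, N−k) = (3−1, 21−3) = (2, 18)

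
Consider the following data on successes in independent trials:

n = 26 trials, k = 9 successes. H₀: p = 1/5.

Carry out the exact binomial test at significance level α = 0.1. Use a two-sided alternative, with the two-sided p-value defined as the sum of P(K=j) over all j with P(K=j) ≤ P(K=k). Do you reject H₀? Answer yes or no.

Exact binomial: n=26, k=9, p₀=1/5=0.2000
P(X=j) = C(n,j)·p₀^j·(1−p₀)^(n−j); p = Σ P(X=j) over j with P(X=j) ≤ P(X=9)
p-value (two-sided) = 0.08191
At α=0.1: p < α → reject H₀

reject H₀: yes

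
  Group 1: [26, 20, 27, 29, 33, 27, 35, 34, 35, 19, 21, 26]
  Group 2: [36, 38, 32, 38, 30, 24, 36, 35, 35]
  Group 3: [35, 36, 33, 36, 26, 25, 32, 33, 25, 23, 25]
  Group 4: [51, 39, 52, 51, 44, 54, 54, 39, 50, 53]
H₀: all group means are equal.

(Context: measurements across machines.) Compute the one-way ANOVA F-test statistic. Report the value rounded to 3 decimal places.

Group means [27.67, 33.78, 29.91, 48.70], grand mean 34.571
SSB = Σnᵢ(x̄ᵢ−x̄)² = 2813.054; SSW = ΣΣ(x−x̄ᵢ)² = 1091.231
MSB = 2813.054/3 = 937.6848; MSW = 1091.231/38 = 28.7166
F = MSB/MSW = 32.6530
df = (3, 38)

test statistic = 32.653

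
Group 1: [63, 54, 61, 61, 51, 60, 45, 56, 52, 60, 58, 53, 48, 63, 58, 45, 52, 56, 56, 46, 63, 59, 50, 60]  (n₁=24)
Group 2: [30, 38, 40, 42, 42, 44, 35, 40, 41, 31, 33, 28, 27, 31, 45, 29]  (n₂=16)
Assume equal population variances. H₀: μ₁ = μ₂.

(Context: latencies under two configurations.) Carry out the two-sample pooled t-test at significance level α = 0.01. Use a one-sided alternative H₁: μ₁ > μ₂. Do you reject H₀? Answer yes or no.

reject H₀: yes

x̄₁=55.417, s₁=5.770, n₁=24
x̄₂=36.000, s₂=6.154, n₂=16
s_p² = [23·5.770² + 15·6.154²]/38 = 35.1009
SE = √(s_p²·(1/24+1/16)) = 1.9122
t = (55.417−36.000)/1.9122 = 10.1543
df = 38
p-value (one-sided, H₁ greater) = 0.00000
At α=0.01: p < α → reject H₀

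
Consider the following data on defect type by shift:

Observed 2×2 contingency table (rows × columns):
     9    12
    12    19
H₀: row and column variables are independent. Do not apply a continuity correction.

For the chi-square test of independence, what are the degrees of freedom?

df = (r−1)(c−1) = (2−1)·(2−1) = 1

degrees of freedom = 1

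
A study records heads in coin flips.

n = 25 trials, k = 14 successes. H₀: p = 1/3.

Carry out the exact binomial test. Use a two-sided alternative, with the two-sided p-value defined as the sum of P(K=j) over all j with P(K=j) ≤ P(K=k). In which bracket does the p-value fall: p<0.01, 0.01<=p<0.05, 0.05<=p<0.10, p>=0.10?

p-value bracket: 0.01<=p<0.05

Exact binomial: n=25, k=14, p₀=1/3=0.3333
P(X=j) = C(n,j)·p₀^j·(1−p₀)^(n−j); p = Σ P(X=j) over j with P(X=j) ≤ P(X=14)
p-value (two-sided) = 0.01988
→ bracket: 0.01<=p<0.05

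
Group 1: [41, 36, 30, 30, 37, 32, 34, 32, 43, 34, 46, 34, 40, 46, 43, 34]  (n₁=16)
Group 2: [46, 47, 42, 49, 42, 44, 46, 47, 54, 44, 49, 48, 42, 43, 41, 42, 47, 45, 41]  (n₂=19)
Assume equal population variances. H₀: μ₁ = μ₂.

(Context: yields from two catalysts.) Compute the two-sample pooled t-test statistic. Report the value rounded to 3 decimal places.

test statistic = -5.439

x̄₁=37.000, s₁=5.441, n₁=16
x̄₂=45.211, s₂=3.409, n₂=19
s_p² = [15·5.441² + 18·3.409²]/33 = 19.7927
SE = √(s_p²·(1/16+1/19)) = 1.5096
t = (37.000−45.211)/1.5096 = -5.4390
df = 33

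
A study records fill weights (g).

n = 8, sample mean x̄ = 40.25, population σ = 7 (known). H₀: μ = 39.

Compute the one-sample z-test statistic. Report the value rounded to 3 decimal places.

test statistic = 0.505

SE = σ/√n = 7/√8 = 2.4749
z = (x̄−μ₀)/SE = (40.25−39)/2.4749 = 0.5051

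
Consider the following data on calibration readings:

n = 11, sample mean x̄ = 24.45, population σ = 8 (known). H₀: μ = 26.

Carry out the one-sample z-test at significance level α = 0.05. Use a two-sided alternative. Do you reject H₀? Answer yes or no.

SE = σ/√n = 8/√11 = 2.4121
z = (x̄−μ₀)/SE = (24.45−26)/2.4121 = -0.6426
p-value (two-sided) = 0.52049
At α=0.05: p ≥ α → fail to reject H₀

reject H₀: no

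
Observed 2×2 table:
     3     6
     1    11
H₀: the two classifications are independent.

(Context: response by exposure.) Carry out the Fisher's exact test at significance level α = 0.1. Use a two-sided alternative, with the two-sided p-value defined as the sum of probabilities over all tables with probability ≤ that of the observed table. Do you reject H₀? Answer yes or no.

Margins: r₁=9, r₂=12, c₁=4, c₂=17, n=21
p_obs = C(9,3)·C(12,1)/C(21,4); sum pmf over tables with pmf ≤ p_obs
p-value (two-sided) = 0.27218
At α=0.1: p ≥ α → fail to reject H₀

reject H₀: no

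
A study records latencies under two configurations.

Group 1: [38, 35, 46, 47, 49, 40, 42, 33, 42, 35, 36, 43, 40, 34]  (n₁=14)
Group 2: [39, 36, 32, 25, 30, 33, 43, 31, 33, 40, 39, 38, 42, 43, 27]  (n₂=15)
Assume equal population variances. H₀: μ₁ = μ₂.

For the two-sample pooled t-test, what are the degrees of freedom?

degrees of freedom = 27

df = n₁ + n₂ − 2 = 14 + 15 − 2 = 27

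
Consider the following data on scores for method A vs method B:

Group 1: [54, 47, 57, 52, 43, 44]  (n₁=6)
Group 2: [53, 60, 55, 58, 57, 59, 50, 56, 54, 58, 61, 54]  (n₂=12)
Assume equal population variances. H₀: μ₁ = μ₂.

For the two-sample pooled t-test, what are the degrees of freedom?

df = n₁ + n₂ − 2 = 6 + 12 − 2 = 16

degrees of freedom = 16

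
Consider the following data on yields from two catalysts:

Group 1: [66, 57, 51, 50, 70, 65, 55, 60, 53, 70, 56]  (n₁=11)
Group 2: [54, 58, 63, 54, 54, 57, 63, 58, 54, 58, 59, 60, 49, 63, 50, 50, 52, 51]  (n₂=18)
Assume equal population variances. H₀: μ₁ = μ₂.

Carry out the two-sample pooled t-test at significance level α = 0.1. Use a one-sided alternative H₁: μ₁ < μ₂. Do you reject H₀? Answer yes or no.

x̄₁=59.364, s₁=7.325, n₁=11
x̄₂=55.944, s₂=4.621, n₂=18
s_p² = [10·7.325² + 17·4.621²]/27 = 33.3144
SE = √(s_p²·(1/11+1/18)) = 2.2089
t = (59.364−55.944)/2.2089 = 1.5479
df = 27
p-value (one-sided, H₁ less) = 0.93335
At α=0.1: p ≥ α → fail to reject H₀

reject H₀: no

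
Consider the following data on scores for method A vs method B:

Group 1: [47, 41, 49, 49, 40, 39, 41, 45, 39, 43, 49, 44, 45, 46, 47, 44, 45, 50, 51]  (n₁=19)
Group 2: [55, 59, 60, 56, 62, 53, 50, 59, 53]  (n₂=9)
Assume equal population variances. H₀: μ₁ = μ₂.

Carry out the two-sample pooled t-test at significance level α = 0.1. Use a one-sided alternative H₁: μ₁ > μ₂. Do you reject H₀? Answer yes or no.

x̄₁=44.947, s₁=3.749, n₁=19
x̄₂=56.333, s₂=3.937, n₂=9
s_p² = [18·3.749² + 8·3.937²]/26 = 14.4980
SE = √(s_p²·(1/19+1/9)) = 1.5408
t = (44.947−56.333)/1.5408 = -7.3898
df = 26
p-value (one-sided, H₁ greater) = 1.00000
At α=0.1: p ≥ α → fail to reject H₀

reject H₀: no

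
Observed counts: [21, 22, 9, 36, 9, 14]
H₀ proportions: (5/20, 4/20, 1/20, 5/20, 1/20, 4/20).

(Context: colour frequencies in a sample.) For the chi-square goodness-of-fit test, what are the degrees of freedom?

degrees of freedom = 5

df = k − 1 = 6 − 1 = 5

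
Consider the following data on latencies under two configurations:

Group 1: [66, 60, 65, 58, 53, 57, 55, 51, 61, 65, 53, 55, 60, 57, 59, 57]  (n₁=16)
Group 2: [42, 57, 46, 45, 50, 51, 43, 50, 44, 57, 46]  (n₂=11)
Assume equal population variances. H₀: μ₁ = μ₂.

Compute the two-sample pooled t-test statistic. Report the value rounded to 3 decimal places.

test statistic = 5.329

x̄₁=58.250, s₁=4.465, n₁=16
x̄₂=48.273, s₂=5.217, n₂=11
s_p² = [15·4.465² + 10·5.217²]/25 = 22.8473
SE = √(s_p²·(1/16+1/11)) = 1.8722
t = (58.250−48.273)/1.8722 = 5.3293
df = 25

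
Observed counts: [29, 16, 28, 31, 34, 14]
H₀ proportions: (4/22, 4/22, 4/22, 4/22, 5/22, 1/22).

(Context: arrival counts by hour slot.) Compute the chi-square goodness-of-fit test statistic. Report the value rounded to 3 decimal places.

test statistic = 12.667

n = 152; E_i = n·p_i = [27.64, 27.64, 27.64, 27.64, 34.55, 6.91]
χ² = (29−27.64)²/27.64 + (16−27.64)²/27.64 + (28−27.64)²/27.64 + (31−27.64)²/27.64 + (34−34.55)²/34.55 + (14−6.91)²/6.91 = 12.6671
df = 5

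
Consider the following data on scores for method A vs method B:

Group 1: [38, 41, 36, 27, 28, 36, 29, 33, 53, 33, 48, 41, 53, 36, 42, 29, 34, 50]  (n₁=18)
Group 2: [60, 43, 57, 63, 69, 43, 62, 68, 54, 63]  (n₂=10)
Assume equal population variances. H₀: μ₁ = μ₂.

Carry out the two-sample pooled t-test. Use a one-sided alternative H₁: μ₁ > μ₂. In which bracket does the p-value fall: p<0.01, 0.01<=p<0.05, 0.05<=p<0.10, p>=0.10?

p-value bracket: p>=0.10

x̄₁=38.167, s₁=8.361, n₁=18
x̄₂=58.200, s₂=9.175, n₂=10
s_p² = [17·8.361² + 9·9.175²]/26 = 74.8500
SE = √(s_p²·(1/18+1/10)) = 3.4122
t = (38.167−58.200)/3.4122 = -5.8710
df = 26
p-value (one-sided, H₁ greater) = 1.00000
→ bracket: p>=0.10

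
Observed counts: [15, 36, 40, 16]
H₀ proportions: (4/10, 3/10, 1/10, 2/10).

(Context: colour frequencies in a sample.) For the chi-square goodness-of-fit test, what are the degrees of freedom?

df = k − 1 = 4 − 1 = 3

degrees of freedom = 3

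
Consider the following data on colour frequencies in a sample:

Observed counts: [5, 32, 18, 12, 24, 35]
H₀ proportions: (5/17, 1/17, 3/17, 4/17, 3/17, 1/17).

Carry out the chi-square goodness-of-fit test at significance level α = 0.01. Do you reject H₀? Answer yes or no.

n = 126; E_i = n·p_i = [37.06, 7.41, 22.24, 29.65, 22.24, 7.41]
χ² = (5−37.06)²/37.06 + (32−7.41)²/7.41 + (18−22.24)²/22.24 + (12−29.65)²/29.65 + (24−22.24)²/22.24 + (35−7.41)²/7.41 = 223.4444
df = 5
p-value (upper-tail) = 0.00000
At α=0.01: p < α → reject H₀

reject H₀: yes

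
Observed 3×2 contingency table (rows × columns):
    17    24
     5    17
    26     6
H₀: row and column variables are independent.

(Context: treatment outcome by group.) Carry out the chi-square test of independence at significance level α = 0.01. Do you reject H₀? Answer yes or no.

reject H₀: yes

Row totals [41, 22, 32], col totals [48, 47], n=95
χ² = (17−20.72)²/20.72 + (24−20.28)²/20.28 + (5−11.12)²/11.12 + (17−10.88)²/10.88 + (26−16.17)²/16.17 + (6−15.83)²/15.83 = 20.2323
df = 2
p-value (upper-tail) = 0.00004
At α=0.01: p < α → reject H₀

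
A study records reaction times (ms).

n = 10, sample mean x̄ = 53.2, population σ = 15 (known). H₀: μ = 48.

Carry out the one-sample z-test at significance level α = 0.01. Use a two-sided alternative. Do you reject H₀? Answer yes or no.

reject H₀: no

SE = σ/√n = 15/√10 = 4.7434
z = (x̄−μ₀)/SE = (53.2−48)/4.7434 = 1.0963
p-value (two-sided) = 0.27297
At α=0.01: p ≥ α → fail to reject H₀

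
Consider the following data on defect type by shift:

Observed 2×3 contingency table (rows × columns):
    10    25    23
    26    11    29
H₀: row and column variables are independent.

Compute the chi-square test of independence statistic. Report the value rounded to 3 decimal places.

Row totals [58, 66], col totals [36, 36, 52], n=124
χ² = (10−16.84)²/16.84 + (25−16.84)²/16.84 + (23−24.32)²/24.32 + (26−19.16)²/19.16 + (11−19.16)²/19.16 + (29−27.68)²/27.68 = 12.7849
df = 2

test statistic = 12.785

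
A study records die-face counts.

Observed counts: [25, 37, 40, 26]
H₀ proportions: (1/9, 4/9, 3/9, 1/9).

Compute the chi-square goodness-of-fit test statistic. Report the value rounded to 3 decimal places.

test statistic = 25.041

n = 128; E_i = n·p_i = [14.22, 56.89, 42.67, 14.22]
χ² = (25−14.22)²/14.22 + (37−56.89)²/56.89 + (40−42.67)²/42.67 + (26−14.22)²/14.22 = 25.0410
df = 3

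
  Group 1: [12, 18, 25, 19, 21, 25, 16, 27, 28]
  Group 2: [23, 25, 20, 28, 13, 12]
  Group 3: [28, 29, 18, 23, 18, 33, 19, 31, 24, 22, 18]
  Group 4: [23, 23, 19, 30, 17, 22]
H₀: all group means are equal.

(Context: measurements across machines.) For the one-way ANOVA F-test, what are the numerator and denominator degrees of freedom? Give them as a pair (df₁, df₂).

degrees of freedom = [3, 28]

k = 4 groups, N = 32 total
df = (k−1, N−k) = (4−1, 32−4) = (3, 28)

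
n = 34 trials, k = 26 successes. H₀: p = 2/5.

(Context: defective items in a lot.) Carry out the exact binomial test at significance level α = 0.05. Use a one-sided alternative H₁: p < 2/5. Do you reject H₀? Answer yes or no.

Exact binomial: n=34, k=26, p₀=2/5=0.4000
P(X≤26) from Σ C(n,i)·p₀^i·(1−p₀)^(n−i)
p-value (one-sided, H₁ less) = 1.00000
At α=0.05: p ≥ α → fail to reject H₀

reject H₀: no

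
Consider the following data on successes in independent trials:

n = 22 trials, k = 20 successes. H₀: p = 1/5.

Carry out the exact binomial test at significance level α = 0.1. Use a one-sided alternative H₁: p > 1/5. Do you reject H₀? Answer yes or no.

reject H₀: yes

Exact binomial: n=22, k=20, p₀=1/5=0.2000
P(X≥20) from Σ C(n,i)·p₀^i·(1−p₀)^(n−i)
p-value (one-sided, H₁ greater) = 0.00000
At α=0.1: p < α → reject H₀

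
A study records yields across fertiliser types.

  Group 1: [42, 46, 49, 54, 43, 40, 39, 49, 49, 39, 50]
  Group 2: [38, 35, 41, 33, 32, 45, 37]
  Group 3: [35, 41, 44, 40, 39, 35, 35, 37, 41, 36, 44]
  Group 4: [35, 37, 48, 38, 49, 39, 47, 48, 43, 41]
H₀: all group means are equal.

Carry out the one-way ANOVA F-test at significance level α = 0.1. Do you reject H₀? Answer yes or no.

reject H₀: yes

Group means [45.45, 37.29, 38.82, 42.50], grand mean 41.359
SSB = Σnᵢ(x̄ᵢ−x̄)² = 384.682; SSW = ΣΣ(x−x̄ᵢ)² = 752.292
MSB = 384.682/3 = 128.2274; MSW = 752.292/35 = 21.4941
F = MSB/MSW = 5.9657
df = (3, 35)
p-value (upper-tail) = 0.00214
At α=0.1: p < α → reject H₀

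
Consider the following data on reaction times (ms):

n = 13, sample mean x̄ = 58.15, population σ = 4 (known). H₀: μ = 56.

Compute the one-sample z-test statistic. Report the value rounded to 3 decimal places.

test statistic = 1.938

SE = σ/√n = 4/√13 = 1.1094
z = (x̄−μ₀)/SE = (58.15−56)/1.1094 = 1.9380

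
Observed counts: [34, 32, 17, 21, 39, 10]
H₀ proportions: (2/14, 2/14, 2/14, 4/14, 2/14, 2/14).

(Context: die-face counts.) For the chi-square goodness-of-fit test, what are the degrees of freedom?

df = k − 1 = 6 − 1 = 5

degrees of freedom = 5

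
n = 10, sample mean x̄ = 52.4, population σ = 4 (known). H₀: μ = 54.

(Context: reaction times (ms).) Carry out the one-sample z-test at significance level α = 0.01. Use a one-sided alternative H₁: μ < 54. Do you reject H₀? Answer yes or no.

reject H₀: no

SE = σ/√n = 4/√10 = 1.2649
z = (x̄−μ₀)/SE = (52.4−54)/1.2649 = -1.2649
p-value (one-sided, H₁ less) = 0.10295
At α=0.01: p ≥ α → fail to reject H₀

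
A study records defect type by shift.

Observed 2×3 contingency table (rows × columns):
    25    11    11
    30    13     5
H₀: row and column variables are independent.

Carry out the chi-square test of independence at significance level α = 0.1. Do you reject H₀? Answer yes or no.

Row totals [47, 48], col totals [55, 24, 16], n=95
χ² = (25−27.21)²/27.21 + (11−11.87)²/11.87 + (11−7.92)²/7.92 + (30−27.79)²/27.79 + (13−12.13)²/12.13 + (5−8.08)²/8.08 = 2.8610
df = 2
p-value (upper-tail) = 0.23919
At α=0.1: p ≥ α → fail to reject H₀

reject H₀: no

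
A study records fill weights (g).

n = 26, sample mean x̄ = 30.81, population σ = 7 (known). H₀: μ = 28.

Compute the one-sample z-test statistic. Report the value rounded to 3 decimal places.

SE = σ/√n = 7/√26 = 1.3728
z = (x̄−μ₀)/SE = (30.81−28)/1.3728 = 2.0469

test statistic = 2.047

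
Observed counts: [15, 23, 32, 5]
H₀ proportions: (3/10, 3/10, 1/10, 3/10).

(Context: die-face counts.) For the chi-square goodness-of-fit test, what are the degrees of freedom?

df = k − 1 = 4 − 1 = 3

degrees of freedom = 3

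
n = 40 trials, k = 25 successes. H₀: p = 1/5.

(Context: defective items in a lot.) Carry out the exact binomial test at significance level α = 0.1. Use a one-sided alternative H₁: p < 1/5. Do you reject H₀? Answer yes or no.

reject H₀: no

Exact binomial: n=40, k=25, p₀=1/5=0.2000
P(X≤25) from Σ C(n,i)·p₀^i·(1−p₀)^(n−i)
p-value (one-sided, H₁ less) = 1.00000
At α=0.1: p ≥ α → fail to reject H₀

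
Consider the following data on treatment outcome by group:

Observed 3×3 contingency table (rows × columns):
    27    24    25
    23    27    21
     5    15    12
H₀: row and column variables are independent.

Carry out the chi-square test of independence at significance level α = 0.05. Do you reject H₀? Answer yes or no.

Row totals [76, 71, 32], col totals [55, 66, 58], n=179
χ² = (27−23.35)²/23.35 + (24−28.02)²/28.02 + (25−24.63)²/24.63 + (23−21.82)²/21.82 + (27−26.18)²/26.18 + (21−23.01)²/23.01 + (5−9.83)²/9.83 + (15−11.80)²/11.80 + (12−10.37)²/10.37 = 4.9180
df = 4
p-value (upper-tail) = 0.29581
At α=0.05: p ≥ α → fail to reject H₀

reject H₀: no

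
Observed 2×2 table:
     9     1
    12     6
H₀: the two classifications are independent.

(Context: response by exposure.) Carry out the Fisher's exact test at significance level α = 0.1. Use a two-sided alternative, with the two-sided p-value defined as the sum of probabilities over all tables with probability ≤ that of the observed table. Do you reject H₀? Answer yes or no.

Margins: r₁=10, r₂=18, c₁=21, c₂=7, n=28
p_obs = C(10,9)·C(18,12)/C(28,21); sum pmf over tables with pmf ≤ p_obs
p-value (two-sided) = 0.36424
At α=0.1: p ≥ α → fail to reject H₀

reject H₀: no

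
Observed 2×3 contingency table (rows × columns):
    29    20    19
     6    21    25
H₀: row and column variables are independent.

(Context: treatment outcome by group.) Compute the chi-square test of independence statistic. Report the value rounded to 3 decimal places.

test statistic = 14.074

Row totals [68, 52], col totals [35, 41, 44], n=120
χ² = (29−19.83)²/19.83 + (20−23.23)²/23.23 + (19−24.93)²/24.93 + (6−15.17)²/15.17 + (21−17.77)²/17.77 + (25−19.07)²/19.07 = 14.0737
df = 2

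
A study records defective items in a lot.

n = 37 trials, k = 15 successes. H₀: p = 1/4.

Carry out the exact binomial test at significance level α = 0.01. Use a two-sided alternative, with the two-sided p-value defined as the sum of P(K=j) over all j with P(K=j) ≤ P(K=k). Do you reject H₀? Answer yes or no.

Exact binomial: n=37, k=15, p₀=1/4=0.2500
P(X=j) = C(n,j)·p₀^j·(1−p₀)^(n−j); p = Σ P(X=j) over j with P(X=j) ≤ P(X=15)
p-value (two-sided) = 0.03616
At α=0.01: p ≥ α → fail to reject H₀

reject H₀: no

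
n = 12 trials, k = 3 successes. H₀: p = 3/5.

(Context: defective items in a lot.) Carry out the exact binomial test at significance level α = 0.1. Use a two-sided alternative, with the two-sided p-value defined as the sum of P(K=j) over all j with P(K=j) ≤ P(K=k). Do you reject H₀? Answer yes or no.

reject H₀: yes

Exact binomial: n=12, k=3, p₀=3/5=0.6000
P(X=j) = C(n,j)·p₀^j·(1−p₀)^(n−j); p = Σ P(X=j) over j with P(X=j) ≤ P(X=3)
p-value (two-sided) = 0.01744
At α=0.1: p < α → reject H₀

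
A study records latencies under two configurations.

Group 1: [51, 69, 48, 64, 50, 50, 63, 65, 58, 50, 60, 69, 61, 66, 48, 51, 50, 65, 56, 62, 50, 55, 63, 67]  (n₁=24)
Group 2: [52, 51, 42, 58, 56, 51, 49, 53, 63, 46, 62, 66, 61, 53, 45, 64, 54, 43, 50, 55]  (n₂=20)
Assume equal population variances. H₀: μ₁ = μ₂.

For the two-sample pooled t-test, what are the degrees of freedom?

degrees of freedom = 42

df = n₁ + n₂ − 2 = 24 + 20 − 2 = 42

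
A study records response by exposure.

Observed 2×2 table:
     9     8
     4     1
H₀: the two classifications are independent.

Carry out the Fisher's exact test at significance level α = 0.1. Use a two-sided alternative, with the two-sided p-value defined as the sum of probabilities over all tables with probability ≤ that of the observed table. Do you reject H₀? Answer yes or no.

Margins: r₁=17, r₂=5, c₁=13, c₂=9, n=22
p_obs = C(17,9)·C(5,4)/C(22,13); sum pmf over tables with pmf ≤ p_obs
p-value (two-sided) = 0.36022
At α=0.1: p ≥ α → fail to reject H₀

reject H₀: no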